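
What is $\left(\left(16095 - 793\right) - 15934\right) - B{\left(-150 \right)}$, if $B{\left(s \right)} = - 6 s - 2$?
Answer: $-1530$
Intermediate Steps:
$B{\left(s \right)} = -2 - 6 s$
$\left(\left(16095 - 793\right) - 15934\right) - B{\left(-150 \right)} = \left(\left(16095 - 793\right) - 15934\right) - \left(-2 - -900\right) = \left(15302 - 15934\right) - \left(-2 + 900\right) = -632 - 898 = -1530$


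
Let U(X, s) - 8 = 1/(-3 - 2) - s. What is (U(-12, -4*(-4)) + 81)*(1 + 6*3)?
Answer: 6916/5 ≈ 1383.2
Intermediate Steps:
U(X, s) = 39/5 - s (U(X, s) = 8 + (1/(-3 - 2) - s) = 8 + (1/(-5) - s) = 8 + (-1/5 - s) = 39/5 - s)
(U(-12, -4*(-4)) + 81)*(1 + 6*3) = ((39/5 - (-4)*(-4)) + 81)*(1 + 6*3) = ((39/5 - 1*16) + 81)*(1 + 18) = ((39/5 - 16) + 81)*19 = (-41/5 + 81)*19 = (364/5)*19 = 6916/5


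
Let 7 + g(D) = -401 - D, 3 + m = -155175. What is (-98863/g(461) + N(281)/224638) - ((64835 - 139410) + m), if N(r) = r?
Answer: 44872388716549/195210422 ≈ 2.2987e+5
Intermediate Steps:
m = -155178 (m = -3 - 155175 = -155178)
g(D) = -408 - D (g(D) = -7 + (-401 - D) = -408 - D)
(-98863/g(461) + N(281)/224638) - ((64835 - 139410) + m) = (-98863/(-408 - 1*461) + 281/224638) - ((64835 - 139410) - 155178) = (-98863/(-408 - 461) + 281*(1/224638)) - (-74575 - 155178) = (-98863/(-869) + 281/224638) - 1*(-229753) = (-98863*(-1/869) + 281/224638) + 229753 = (98863/869 + 281/224638) + 229753 = 22208630783/195210422 + 229753 = 44872388716549/195210422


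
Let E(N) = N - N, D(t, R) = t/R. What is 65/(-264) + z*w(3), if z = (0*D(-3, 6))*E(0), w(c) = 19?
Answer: -65/264 ≈ -0.24621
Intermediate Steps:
E(N) = 0
z = 0 (z = (0*(-3/6))*0 = (0*(-3*1/6))*0 = (0*(-1/2))*0 = 0*0 = 0)
65/(-264) + z*w(3) = 65/(-264) + 0*19 = 65*(-1/264) + 0 = -65/264 + 0 = -65/264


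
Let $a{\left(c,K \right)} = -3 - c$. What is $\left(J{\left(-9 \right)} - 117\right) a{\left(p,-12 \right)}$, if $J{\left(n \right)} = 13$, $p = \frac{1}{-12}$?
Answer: $\frac{910}{3} \approx 303.33$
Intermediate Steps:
$p = - \frac{1}{12} \approx -0.083333$
$\left(J{\left(-9 \right)} - 117\right) a{\left(p,-12 \right)} = \left(13 - 117\right) \left(-3 - - \frac{1}{12}\right) = - 104 \left(-3 + \frac{1}{12}\right) = \left(-104\right) \left(- \frac{35}{12}\right) = \frac{910}{3}$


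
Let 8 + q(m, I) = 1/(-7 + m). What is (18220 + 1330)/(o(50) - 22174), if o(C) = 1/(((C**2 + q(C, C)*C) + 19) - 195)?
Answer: -64735524/73424321 ≈ -0.88166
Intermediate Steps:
q(m, I) = -8 + 1/(-7 + m)
o(C) = 1/(-176 + C**2 + C*(57 - 8*C)/(-7 + C)) (o(C) = 1/(((C**2 + ((57 - 8*C)/(-7 + C))*C) + 19) - 195) = 1/(((C**2 + C*(57 - 8*C)/(-7 + C)) + 19) - 195) = 1/((19 + C**2 + C*(57 - 8*C)/(-7 + C)) - 195) = 1/(-176 + C**2 + C*(57 - 8*C)/(-7 + C)))
(18220 + 1330)/(o(50) - 22174) = (18220 + 1330)/((-7 + 50)/(1232 + 50**3 - 119*50 - 15*50**2) - 22174) = 19550/(43/(1232 + 125000 - 5950 - 15*2500) - 22174) = 19550/(43/(1232 + 125000 - 5950 - 37500) - 22174) = 19550/(43/82782 - 22174) = 19550/(-1835608025/82782) = 19550*(-82782/1835608025) = -64735524/73424321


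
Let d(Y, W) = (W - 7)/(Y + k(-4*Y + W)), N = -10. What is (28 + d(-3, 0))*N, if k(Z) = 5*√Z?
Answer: -27090/97 + 700*√3/291 ≈ -275.11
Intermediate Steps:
d(Y, W) = (-7 + W)/(Y + 5*√(W - 4*Y)) (d(Y, W) = (W - 7)/(Y + 5*√(-4*Y + W)) = (-7 + W)/(Y + 5*√(W - 4*Y)))
(28 + d(-3, 0))*N = (28 + (-7 + 0)/(-3 + 5*√(0 - 4*(-3))))*(-10) = (28 - 7/(-3 + 5*√(0 + 12)))*(-10) = (28 - 7/(-3 + 5*√12))*(-10) = (28 - 7/(-3 + 5*(2*√3)))*(-10) = (28 - 7/(-3 + 10*√3))*(-10) = -280 + 70/(-3 + 10*√3)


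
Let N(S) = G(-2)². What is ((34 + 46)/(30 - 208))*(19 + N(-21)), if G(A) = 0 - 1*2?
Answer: -920/89 ≈ -10.337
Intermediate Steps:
G(A) = -2 (G(A) = 0 - 2 = -2)
N(S) = 4 (N(S) = (-2)² = 4)
((34 + 46)/(30 - 208))*(19 + N(-21)) = ((34 + 46)/(30 - 208))*(19 + 4) = (80/(-178))*23 = (80*(-1/178))*23 = -40/89*23 = -920/89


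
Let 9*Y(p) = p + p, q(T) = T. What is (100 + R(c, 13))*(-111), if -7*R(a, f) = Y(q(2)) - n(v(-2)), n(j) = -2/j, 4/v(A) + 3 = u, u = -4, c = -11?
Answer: -468235/42 ≈ -11148.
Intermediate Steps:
Y(p) = 2*p/9 (Y(p) = (p + p)/9 = (2*p)/9 = 2*p/9)
v(A) = -4/7 (v(A) = 4/(-3 - 4) = 4/(-7) = 4*(-1/7) = -4/7)
R(a, f) = 55/126 (R(a, f) = -((2/9)*2 - (-2)/(-4/7))/7 = -(4/9 - (-2)*(-7)/4)/7 = -(4/9 - 1*7/2)/7 = -(4/9 - 7/2)/7 = -1/7*(-55/18) = 55/126)
(100 + R(c, 13))*(-111) = (100 + 55/126)*(-111) = (12655/126)*(-111) = -468235/42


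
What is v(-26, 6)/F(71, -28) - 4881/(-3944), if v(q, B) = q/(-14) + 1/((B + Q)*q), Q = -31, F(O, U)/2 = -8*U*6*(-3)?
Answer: 7460683033/6029587200 ≈ 1.2373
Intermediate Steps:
F(O, U) = 288*U (F(O, U) = 2*(-8*U*6*(-3)) = 2*(-8*6*U*(-3)) = 2*(-(-144)*U) = 2*(144*U) = 288*U)
v(q, B) = -q/14 + 1/(q*(-31 + B)) (v(q, B) = q/(-14) + 1/((B - 31)*q) = q*(-1/14) + 1/((-31 + B)*q) = -q/14 + 1/(q*(-31 + B)))
v(-26, 6)/F(71, -28) - 4881/(-3944) = ((1/14)*(14 + 31*(-26)**2 - 1*6*(-26)**2)/(-26*(-31 + 6)))/((288*(-28))) - 4881/(-3944) = ((1/14)*(-1/26)*(14 + 31*676 - 1*6*676)/(-25))/(-8064) - 4881*(-1/3944) = ((1/14)*(-1/26)*(-1/25)*(14 + 20956 - 4056))*(-1/8064) + 4881/3944 = ((1/14)*(-1/26)*(-1/25)*16914)*(-1/8064) + 4881/3944 = (8457/4550)*(-1/8064) + 4881/3944 = -2819/12230400 + 4881/3944 = 7460683033/6029587200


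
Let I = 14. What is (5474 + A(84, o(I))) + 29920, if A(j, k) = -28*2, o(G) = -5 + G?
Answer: 35338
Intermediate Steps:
A(j, k) = -56
(5474 + A(84, o(I))) + 29920 = (5474 - 56) + 29920 = 5418 + 29920 = 35338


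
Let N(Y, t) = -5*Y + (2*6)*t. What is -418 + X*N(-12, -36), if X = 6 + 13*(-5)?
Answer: 21530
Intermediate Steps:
N(Y, t) = -5*Y + 12*t
X = -59 (X = 6 - 65 = -59)
-418 + X*N(-12, -36) = -418 - 59*(-5*(-12) + 12*(-36)) = -418 - 59*(60 - 432) = -418 - 59*(-372) = -418 + 21948 = 21530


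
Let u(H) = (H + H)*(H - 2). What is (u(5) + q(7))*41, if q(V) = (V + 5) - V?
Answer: 1435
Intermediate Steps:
q(V) = 5 (q(V) = (5 + V) - V = 5)
u(H) = 2*H*(-2 + H) (u(H) = (2*H)*(-2 + H) = 2*H*(-2 + H))
(u(5) + q(7))*41 = (2*5*(-2 + 5) + 5)*41 = (2*5*3 + 5)*41 = (30 + 5)*41 = 35*41 = 1435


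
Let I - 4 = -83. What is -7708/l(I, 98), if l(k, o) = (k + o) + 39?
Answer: -3854/29 ≈ -132.90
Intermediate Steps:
I = -79 (I = 4 - 83 = -79)
l(k, o) = 39 + k + o
-7708/l(I, 98) = -7708/(39 - 79 + 98) = -7708/58 = -7708*1/58 = -3854/29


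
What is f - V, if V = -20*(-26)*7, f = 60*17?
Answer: -2620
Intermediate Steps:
f = 1020
V = 3640 (V = 520*7 = 3640)
f - V = 1020 - 1*3640 = 1020 - 3640 = -2620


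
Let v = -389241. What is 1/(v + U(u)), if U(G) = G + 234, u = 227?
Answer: -1/388780 ≈ -2.5721e-6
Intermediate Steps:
U(G) = 234 + G
1/(v + U(u)) = 1/(-389241 + (234 + 227)) = 1/(-389241 + 461) = 1/(-388780) = -1/388780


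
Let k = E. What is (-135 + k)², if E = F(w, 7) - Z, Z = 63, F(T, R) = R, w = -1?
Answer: 36481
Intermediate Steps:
E = -56 (E = 7 - 1*63 = 7 - 63 = -56)
k = -56
(-135 + k)² = (-135 - 56)² = (-191)² = 36481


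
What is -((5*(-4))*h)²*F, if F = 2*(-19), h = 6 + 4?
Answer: 1520000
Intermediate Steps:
h = 10
F = -38
-((5*(-4))*h)²*F = -((5*(-4))*10)²*(-38) = -(-20*10)²*(-38) = -(-200)²*(-38) = -40000*(-38) = -1*(-1520000) = 1520000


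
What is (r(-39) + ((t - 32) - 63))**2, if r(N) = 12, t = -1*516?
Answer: 358801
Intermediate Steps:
t = -516
(r(-39) + ((t - 32) - 63))**2 = (12 + ((-516 - 32) - 63))**2 = (12 + (-548 - 63))**2 = (12 - 611)**2 = (-599)**2 = 358801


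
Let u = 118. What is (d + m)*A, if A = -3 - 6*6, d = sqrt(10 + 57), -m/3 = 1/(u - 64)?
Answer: 13/6 - 39*sqrt(67) ≈ -317.06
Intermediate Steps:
m = -1/18 (m = -3/(118 - 64) = -3/54 = -3*1/54 = -1/18 ≈ -0.055556)
d = sqrt(67) ≈ 8.1853
A = -39 (A = -3 - 36 = -39)
(d + m)*A = (sqrt(67) - 1/18)*(-39) = (-1/18 + sqrt(67))*(-39) = 13/6 - 39*sqrt(67)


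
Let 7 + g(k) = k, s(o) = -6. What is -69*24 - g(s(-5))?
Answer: -1643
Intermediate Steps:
g(k) = -7 + k
-69*24 - g(s(-5)) = -69*24 - (-7 - 6) = -1656 - 1*(-13) = -1656 + 13 = -1643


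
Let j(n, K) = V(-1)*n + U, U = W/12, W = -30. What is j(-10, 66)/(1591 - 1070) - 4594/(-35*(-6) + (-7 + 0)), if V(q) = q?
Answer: -4783903/211526 ≈ -22.616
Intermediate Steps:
U = -5/2 (U = -30/12 = -30*1/12 = -5/2 ≈ -2.5000)
j(n, K) = -5/2 - n (j(n, K) = -n - 5/2 = -5/2 - n)
j(-10, 66)/(1591 - 1070) - 4594/(-35*(-6) + (-7 + 0)) = (-5/2 - 1*(-10))/(1591 - 1070) - 4594/(-35*(-6) + (-7 + 0)) = (-5/2 + 10)/521 - 4594/(210 - 7) = (15/2)*(1/521) - 4594/203 = 15/1042 - 4594*1/203 = 15/1042 - 4594/203 = -4783903/211526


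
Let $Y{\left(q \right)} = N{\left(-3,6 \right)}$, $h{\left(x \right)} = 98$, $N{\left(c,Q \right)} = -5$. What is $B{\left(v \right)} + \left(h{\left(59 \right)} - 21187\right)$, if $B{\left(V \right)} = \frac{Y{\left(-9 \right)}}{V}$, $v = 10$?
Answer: $- \frac{42179}{2} \approx -21090.0$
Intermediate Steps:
$Y{\left(q \right)} = -5$
$B{\left(V \right)} = - \frac{5}{V}$
$B{\left(v \right)} + \left(h{\left(59 \right)} - 21187\right) = - \frac{5}{10} + \left(98 - 21187\right) = \left(-5\right) \frac{1}{10} - 21089 = - \frac{1}{2} - 21089 = - \frac{42179}{2}$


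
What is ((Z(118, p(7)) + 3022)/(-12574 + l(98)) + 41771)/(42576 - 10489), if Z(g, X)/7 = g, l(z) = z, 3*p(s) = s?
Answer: 130282787/100079353 ≈ 1.3018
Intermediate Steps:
p(s) = s/3
Z(g, X) = 7*g
((Z(118, p(7)) + 3022)/(-12574 + l(98)) + 41771)/(42576 - 10489) = ((7*118 + 3022)/(-12574 + 98) + 41771)/(42576 - 10489) = ((826 + 3022)/(-12476) + 41771)/32087 = (3848*(-1/12476) + 41771)*(1/32087) = (-962/3119 + 41771)*(1/32087) = (130282787/3119)*(1/32087) = 130282787/100079353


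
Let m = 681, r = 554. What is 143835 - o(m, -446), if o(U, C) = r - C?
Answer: 142835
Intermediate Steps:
o(U, C) = 554 - C
143835 - o(m, -446) = 143835 - (554 - 1*(-446)) = 143835 - (554 + 446) = 143835 - 1*1000 = 143835 - 1000 = 142835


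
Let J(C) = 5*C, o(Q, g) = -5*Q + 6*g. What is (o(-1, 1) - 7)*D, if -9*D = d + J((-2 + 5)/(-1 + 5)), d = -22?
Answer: 73/9 ≈ 8.1111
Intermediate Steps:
D = 73/36 (D = -(-22 + 5*((-2 + 5)/(-1 + 5)))/9 = -(-22 + 5*(3/4))/9 = -(-22 + 5*(3*(¼)))/9 = -(-22 + 5*(¾))/9 = -(-22 + 15/4)/9 = -⅑*(-73/4) = 73/36 ≈ 2.0278)
(o(-1, 1) - 7)*D = ((-5*(-1) + 6*1) - 7)*(73/36) = ((5 + 6) - 7)*(73/36) = (11 - 7)*(73/36) = 4*(73/36) = 73/9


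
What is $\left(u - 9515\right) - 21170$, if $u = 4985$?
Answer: $-25700$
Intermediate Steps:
$\left(u - 9515\right) - 21170 = \left(4985 - 9515\right) - 21170 = -4530 - 21170 = -25700$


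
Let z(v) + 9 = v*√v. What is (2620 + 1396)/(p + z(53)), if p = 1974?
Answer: 1972860/928087 - 53212*√53/928087 ≈ 1.7083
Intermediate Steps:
z(v) = -9 + v^(3/2) (z(v) = -9 + v*√v = -9 + v^(3/2))
(2620 + 1396)/(p + z(53)) = (2620 + 1396)/(1974 + (-9 + 53^(3/2))) = 4016/(1974 + (-9 + 53*√53)) = 4016/(1965 + 53*√53)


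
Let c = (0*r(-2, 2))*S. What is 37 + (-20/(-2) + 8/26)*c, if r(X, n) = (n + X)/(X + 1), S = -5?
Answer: 37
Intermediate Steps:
r(X, n) = (X + n)/(1 + X)
c = 0 (c = (0*((-2 + 2)/(1 - 2)))*(-5) = (0*(0/(-1)))*(-5) = (0*(-1*0))*(-5) = (0*0)*(-5) = 0*(-5) = 0)
37 + (-20/(-2) + 8/26)*c = 37 + (-20/(-2) + 8/26)*0 = 37 + (-20*(-½) + 8*(1/26))*0 = 37 + (10 + 4/13)*0 = 37 + (134/13)*0 = 37 + 0 = 37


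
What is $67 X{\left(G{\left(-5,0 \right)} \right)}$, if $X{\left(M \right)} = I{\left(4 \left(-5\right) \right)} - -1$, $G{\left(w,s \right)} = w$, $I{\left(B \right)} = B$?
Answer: $-1273$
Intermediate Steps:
$X{\left(M \right)} = -19$ ($X{\left(M \right)} = 4 \left(-5\right) - -1 = -20 + 1 = -19$)
$67 X{\left(G{\left(-5,0 \right)} \right)} = 67 \left(-19\right) = -1273$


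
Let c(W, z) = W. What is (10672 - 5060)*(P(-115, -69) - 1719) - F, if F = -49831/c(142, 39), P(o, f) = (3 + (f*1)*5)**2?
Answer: 91839251311/142 ≈ 6.4676e+8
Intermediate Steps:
P(o, f) = (3 + 5*f)**2 (P(o, f) = (3 + f*5)**2 = (3 + 5*f)**2)
F = -49831/142 ≈ -350.92
(10672 - 5060)*(P(-115, -69) - 1719) - F = (10672 - 5060)*((3 + 5*(-69))**2 - 1719) - 1*(-49831/142) = 5612*((3 - 345)**2 - 1719) + 49831/142 = 5612*((-342)**2 - 1719) + 49831/142 = 5612*(116964 - 1719) + 49831/142 = 5612*115245 + 49831/142 = 646754940 + 49831/142 = 91839251311/142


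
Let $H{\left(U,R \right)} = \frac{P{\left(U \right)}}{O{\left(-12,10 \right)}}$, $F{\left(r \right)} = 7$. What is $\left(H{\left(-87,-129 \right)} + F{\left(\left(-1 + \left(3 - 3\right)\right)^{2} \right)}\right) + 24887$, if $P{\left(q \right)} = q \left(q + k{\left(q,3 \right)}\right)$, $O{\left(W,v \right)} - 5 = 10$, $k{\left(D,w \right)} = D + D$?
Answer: $\frac{132039}{5} \approx 26408.0$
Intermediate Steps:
$k{\left(D,w \right)} = 2 D$
$O{\left(W,v \right)} = 15$ ($O{\left(W,v \right)} = 5 + 10 = 15$)
$P{\left(q \right)} = 3 q^{2}$ ($P{\left(q \right)} = q \left(q + 2 q\right) = q 3 q = 3 q^{2}$)
$H{\left(U,R \right)} = \frac{U^{2}}{5}$ ($H{\left(U,R \right)} = \frac{3 U^{2}}{15} = 3 U^{2} \cdot \frac{1}{15} = \frac{U^{2}}{5}$)
$\left(H{\left(-87,-129 \right)} + F{\left(\left(-1 + \left(3 - 3\right)\right)^{2} \right)}\right) + 24887 = \left(\frac{\left(-87\right)^{2}}{5} + 7\right) + 24887 = \left(\frac{1}{5} \cdot 7569 + 7\right) + 24887 = \left(\frac{7569}{5} + 7\right) + 24887 = \frac{7604}{5} + 24887 = \frac{132039}{5}$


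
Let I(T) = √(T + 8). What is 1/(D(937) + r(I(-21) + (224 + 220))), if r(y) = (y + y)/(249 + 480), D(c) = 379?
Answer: 202063491/76828198093 - 1458*I*√13/76828198093 ≈ 0.0026301 - 6.8424e-8*I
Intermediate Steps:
I(T) = √(8 + T)
r(y) = 2*y/729 (r(y) = (2*y)/729 = (2*y)*(1/729) = 2*y/729)
1/(D(937) + r(I(-21) + (224 + 220))) = 1/(379 + 2*(√(8 - 21) + (224 + 220))/729) = 1/(379 + 2*(√(-13) + 444)/729) = 1/(379 + 2*(I*√13 + 444)/729) = 1/(379 + 2*(444 + I*√13)/729) = 1/(379 + (296/243 + 2*I*√13/729)) = 1/(92393/243 + 2*I*√13/729)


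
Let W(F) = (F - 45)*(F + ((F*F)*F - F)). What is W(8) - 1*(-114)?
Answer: -18830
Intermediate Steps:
W(F) = F³*(-45 + F) (W(F) = (-45 + F)*(F + (F²*F - F)) = (-45 + F)*(F + (F³ - F)) = (-45 + F)*F³ = F³*(-45 + F))
W(8) - 1*(-114) = 8³*(-45 + 8) - 1*(-114) = 512*(-37) + 114 = -18944 + 114 = -18830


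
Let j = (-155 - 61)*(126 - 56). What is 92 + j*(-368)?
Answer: 5564252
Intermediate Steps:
j = -15120 (j = -216*70 = -15120)
92 + j*(-368) = 92 - 15120*(-368) = 92 + 5564160 = 5564252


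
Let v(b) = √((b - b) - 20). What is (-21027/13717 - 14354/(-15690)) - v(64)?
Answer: -1546742/2502555 - 2*I*√5 ≈ -0.61806 - 4.4721*I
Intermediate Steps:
v(b) = 2*I*√5 (v(b) = √(0 - 20) = √(-20) = 2*I*√5)
(-21027/13717 - 14354/(-15690)) - v(64) = (-21027/13717 - 14354/(-15690)) - 2*I*√5 = (-21027*1/13717 - 14354*(-1/15690)) - 2*I*√5 = (-489/319 + 7177/7845) - 2*I*√5 = -1546742/2502555 - 2*I*√5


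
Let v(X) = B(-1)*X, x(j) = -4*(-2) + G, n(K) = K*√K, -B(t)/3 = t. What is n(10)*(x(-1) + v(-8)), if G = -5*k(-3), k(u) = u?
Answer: -10*√10 ≈ -31.623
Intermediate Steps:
B(t) = -3*t
n(K) = K^(3/2)
G = 15 (G = -5*(-3) = 15)
x(j) = 23 (x(j) = -4*(-2) + 15 = 8 + 15 = 23)
v(X) = 3*X (v(X) = (-3*(-1))*X = 3*X)
n(10)*(x(-1) + v(-8)) = 10^(3/2)*(23 + 3*(-8)) = (10*√10)*(23 - 24) = (10*√10)*(-1) = -10*√10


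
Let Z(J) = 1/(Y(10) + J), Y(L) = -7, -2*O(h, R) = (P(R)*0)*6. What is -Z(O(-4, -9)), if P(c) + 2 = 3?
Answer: ⅐ ≈ 0.14286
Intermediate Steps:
P(c) = 1 (P(c) = -2 + 3 = 1)
O(h, R) = 0 (O(h, R) = -1*0*6/2 = -0*6 = -½*0 = 0)
Z(J) = 1/(-7 + J)
-Z(O(-4, -9)) = -1/(-7 + 0) = -1/(-7) = -1*(-⅐) = ⅐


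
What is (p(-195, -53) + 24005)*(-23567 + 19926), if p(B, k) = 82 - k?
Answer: -87893740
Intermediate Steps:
(p(-195, -53) + 24005)*(-23567 + 19926) = ((82 - 1*(-53)) + 24005)*(-23567 + 19926) = ((82 + 53) + 24005)*(-3641) = (135 + 24005)*(-3641) = 24140*(-3641) = -87893740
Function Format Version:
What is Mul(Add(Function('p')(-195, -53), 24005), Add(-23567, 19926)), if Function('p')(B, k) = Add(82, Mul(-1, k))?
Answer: -87893740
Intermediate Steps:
Mul(Add(Function('p')(-195, -53), 24005), Add(-23567, 19926)) = Mul(Add(Add(82, Mul(-1, -53)), 24005), Add(-23567, 19926)) = Mul(Add(Add(82, 53), 24005), -3641) = Mul(Add(135, 24005), -3641) = Mul(24140, -3641) = -87893740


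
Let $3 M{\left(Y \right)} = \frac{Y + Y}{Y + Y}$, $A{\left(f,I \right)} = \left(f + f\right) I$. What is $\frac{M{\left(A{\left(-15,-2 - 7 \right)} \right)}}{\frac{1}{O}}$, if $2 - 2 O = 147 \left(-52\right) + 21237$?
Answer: $- \frac{13591}{6} \approx -2265.2$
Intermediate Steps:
$A{\left(f,I \right)} = 2 I f$ ($A{\left(f,I \right)} = 2 f I = 2 I f$)
$O = - \frac{13591}{2}$ ($O = 1 - \frac{147 \left(-52\right) + 21237}{2} = 1 - \frac{-7644 + 21237}{2} = 1 - \frac{13593}{2} = - \frac{13591}{2} \approx -6795.5$)
$M{\left(Y \right)} = \frac{1}{3}$ ($M{\left(Y \right)} = \frac{\left(Y + Y\right) \frac{1}{Y + Y}}{3} = \frac{2 Y \frac{1}{2 Y}}{3} = \frac{1}{3} \cdot 1 = \frac{1}{3}$)
$\frac{M{\left(A{\left(-15,-2 - 7 \right)} \right)}}{\frac{1}{O}} = \frac{1}{3 \frac{1}{- \frac{13591}{2}}} = \frac{1}{3 \left(- \frac{2}{13591}\right)} = \frac{1}{3} \left(- \frac{13591}{2}\right) = - \frac{13591}{6}$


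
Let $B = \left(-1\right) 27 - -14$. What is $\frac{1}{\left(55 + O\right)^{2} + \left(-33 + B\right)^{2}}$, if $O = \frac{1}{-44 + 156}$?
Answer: $\frac{12544}{64501025} \approx 0.00019448$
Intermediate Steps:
$O = \frac{1}{112} \approx 0.0089286$
$B = -13$ ($B = -27 + 14 = -13$)
$\frac{1}{\left(55 + O\right)^{2} + \left(-33 + B\right)^{2}} = \frac{1}{\left(55 + \frac{1}{112}\right)^{2} + \left(-33 - 13\right)^{2}} = \frac{1}{\left(\frac{6161}{112}\right)^{2} + \left(-46\right)^{2}} = \frac{1}{\frac{37957921}{12544} + 2116} = \frac{1}{\frac{64501025}{12544}} = \frac{12544}{64501025}$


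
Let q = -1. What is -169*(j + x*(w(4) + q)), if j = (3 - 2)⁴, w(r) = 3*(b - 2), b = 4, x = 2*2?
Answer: -3549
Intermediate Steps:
x = 4
w(r) = 6 (w(r) = 3*(4 - 2) = 3*2 = 6)
j = 1 (j = 1⁴ = 1)
-169*(j + x*(w(4) + q)) = -169*(1 + 4*(6 - 1)) = -169*(1 + 4*5) = -169*(1 + 20) = -169*21 = -3549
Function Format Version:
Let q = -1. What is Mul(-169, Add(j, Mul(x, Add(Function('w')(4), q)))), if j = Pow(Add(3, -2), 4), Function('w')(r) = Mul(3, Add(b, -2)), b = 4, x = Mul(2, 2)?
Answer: -3549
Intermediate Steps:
x = 4
Function('w')(r) = 6 (Function('w')(r) = Mul(3, Add(4, -2)) = Mul(3, 2) = 6)
j = 1 (j = Pow(1, 4) = 1)
Mul(-169, Add(j, Mul(x, Add(Function('w')(4), q)))) = Mul(-169, Add(1, Mul(4, Add(6, -1)))) = Mul(-169, Add(1, Mul(4, 5))) = Mul(-169, Add(1, 20)) = Mul(-169, 21) = -3549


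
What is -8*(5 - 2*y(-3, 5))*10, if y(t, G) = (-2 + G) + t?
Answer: -400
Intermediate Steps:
y(t, G) = -2 + G + t
-8*(5 - 2*y(-3, 5))*10 = -8*(5 - 2*(-2 + 5 - 3))*10 = -8*(5 - 2*0)*10 = -8*(5 + 0)*10 = -40*10 = -8*50 = -400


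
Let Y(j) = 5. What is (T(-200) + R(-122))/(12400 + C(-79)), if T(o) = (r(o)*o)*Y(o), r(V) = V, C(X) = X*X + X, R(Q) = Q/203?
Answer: 20299939/1884043 ≈ 10.775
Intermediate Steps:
R(Q) = Q/203 (R(Q) = Q*(1/203) = Q/203)
C(X) = X + X² (C(X) = X² + X = X + X²)
T(o) = 5*o² (T(o) = (o*o)*5 = o²*5 = 5*o²)
(T(-200) + R(-122))/(12400 + C(-79)) = (5*(-200)² + (1/203)*(-122))/(12400 - 79*(1 - 79)) = (5*40000 - 122/203)/(12400 - 79*(-78)) = (200000 - 122/203)/(12400 + 6162) = (40599878/203)/18562 = (40599878/203)*(1/18562) = 20299939/1884043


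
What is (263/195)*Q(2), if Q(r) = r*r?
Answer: 1052/195 ≈ 5.3949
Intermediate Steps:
Q(r) = r²
(263/195)*Q(2) = (263/195)*2² = (263*(1/195))*4 = (263/195)*4 = 1052/195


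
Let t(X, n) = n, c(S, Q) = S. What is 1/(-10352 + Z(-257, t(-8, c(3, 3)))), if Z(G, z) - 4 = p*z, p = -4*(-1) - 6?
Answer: -1/10354 ≈ -9.6581e-5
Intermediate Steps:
p = -2 (p = 4 - 6 = -2)
Z(G, z) = 4 - 2*z
1/(-10352 + Z(-257, t(-8, c(3, 3)))) = 1/(-10352 + (4 - 2*3)) = 1/(-10352 + (4 - 6)) = 1/(-10352 - 2) = 1/(-10354) = -1/10354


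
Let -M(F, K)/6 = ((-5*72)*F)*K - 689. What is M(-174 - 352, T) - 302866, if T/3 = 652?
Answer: -2222627692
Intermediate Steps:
T = 1956 (T = 3*652 = 1956)
M(F, K) = 4134 + 2160*F*K (M(F, K) = -6*(((-5*72)*F)*K - 689) = -6*((-360*F)*K - 689) = -6*(-360*F*K - 689) = -6*(-689 - 360*F*K) = 4134 + 2160*F*K)
M(-174 - 352, T) - 302866 = (4134 + 2160*(-174 - 352)*1956) - 302866 = (4134 + 2160*(-526)*1956) - 302866 = (4134 - 2222328960) - 302866 = -2222324826 - 302866 = -2222627692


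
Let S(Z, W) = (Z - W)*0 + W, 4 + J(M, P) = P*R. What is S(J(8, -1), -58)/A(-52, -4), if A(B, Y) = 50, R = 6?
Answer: -29/25 ≈ -1.1600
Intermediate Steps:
J(M, P) = -4 + 6*P (J(M, P) = -4 + P*6 = -4 + 6*P)
S(Z, W) = W (S(Z, W) = 0 + W = W)
S(J(8, -1), -58)/A(-52, -4) = -58/50 = -58*1/50 = -29/25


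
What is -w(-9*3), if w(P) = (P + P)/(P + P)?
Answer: -1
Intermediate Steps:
w(P) = 1 (w(P) = (2*P)/((2*P)) = (2*P)*(1/(2*P)) = 1)
-w(-9*3) = -1*1 = -1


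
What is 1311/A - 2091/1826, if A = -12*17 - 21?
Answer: -954787/136950 ≈ -6.9718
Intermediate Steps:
A = -225 (A = -204 - 21 = -225)
1311/A - 2091/1826 = 1311/(-225) - 2091/1826 = 1311*(-1/225) - 2091*1/1826 = -437/75 - 2091/1826 = -954787/136950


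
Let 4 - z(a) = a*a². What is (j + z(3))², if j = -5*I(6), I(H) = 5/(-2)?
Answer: 441/4 ≈ 110.25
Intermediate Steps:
I(H) = -5/2 (I(H) = 5*(-½) = -5/2)
z(a) = 4 - a³ (z(a) = 4 - a*a² = 4 - a³)
j = 25/2 (j = -5*(-5/2) = 25/2 ≈ 12.500)
(j + z(3))² = (25/2 + (4 - 1*3³))² = (25/2 + (4 - 1*27))² = (25/2 + (4 - 27))² = (25/2 - 23)² = (-21/2)² = 441/4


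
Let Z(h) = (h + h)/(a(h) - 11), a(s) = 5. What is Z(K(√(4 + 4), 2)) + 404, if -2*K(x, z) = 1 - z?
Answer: 2423/6 ≈ 403.83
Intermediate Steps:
K(x, z) = -½ + z/2 (K(x, z) = -(1 - z)/2 = -½ + z/2)
Z(h) = -h/3 (Z(h) = (h + h)/(5 - 11) = (2*h)/(-6) = (2*h)*(-⅙) = -h/3)
Z(K(√(4 + 4), 2)) + 404 = -(-½ + (½)*2)/3 + 404 = -(-½ + 1)/3 + 404 = -⅓*½ + 404 = -⅙ + 404 = 2423/6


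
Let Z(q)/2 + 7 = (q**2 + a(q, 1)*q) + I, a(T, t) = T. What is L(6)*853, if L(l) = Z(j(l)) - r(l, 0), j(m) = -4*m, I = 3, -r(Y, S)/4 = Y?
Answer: 1978960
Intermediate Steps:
r(Y, S) = -4*Y
Z(q) = -8 + 4*q**2 (Z(q) = -14 + 2*((q**2 + q*q) + 3) = -14 + 2*((q**2 + q**2) + 3) = -14 + 2*(2*q**2 + 3) = -14 + 2*(3 + 2*q**2) = -14 + (6 + 4*q**2) = -8 + 4*q**2)
L(l) = -8 + 4*l + 64*l**2 (L(l) = (-8 + 4*(-4*l)**2) - (-4)*l = (-8 + 4*(16*l**2)) + 4*l = (-8 + 64*l**2) + 4*l = -8 + 4*l + 64*l**2)
L(6)*853 = (-8 + 4*6 + 64*6**2)*853 = (-8 + 24 + 64*36)*853 = (-8 + 24 + 2304)*853 = 2320*853 = 1978960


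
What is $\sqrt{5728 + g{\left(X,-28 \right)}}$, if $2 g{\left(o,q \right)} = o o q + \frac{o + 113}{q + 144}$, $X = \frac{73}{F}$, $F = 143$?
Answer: $\frac{\sqrt{98453574969}}{4147} \approx 75.663$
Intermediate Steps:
$X = \frac{73}{143} \approx 0.51049$
$g{\left(o,q \right)} = \frac{q o^{2}}{2} + \frac{113 + o}{2 \left(144 + q\right)}$ ($g{\left(o,q \right)} = \frac{o o q + \frac{o + 113}{q + 144}}{2} = \frac{o^{2} q + \frac{113 + o}{144 + q}}{2} = \frac{q o^{2} + \frac{113 + o}{144 + q}}{2} = \frac{q o^{2}}{2} + \frac{113 + o}{2 \left(144 + q\right)}$)
$\sqrt{5728 + g{\left(X,-28 \right)}} = \sqrt{5728 + \frac{113 + \frac{73}{143} + \left(\frac{73}{143}\right)^{2} \left(-28\right)^{2} + 144 \left(-28\right) \left(\frac{73}{143}\right)^{2}}{2 \left(144 - 28\right)}} = \sqrt{5728 + \frac{113 + \frac{73}{143} + \frac{5329}{20449} \cdot 784 + 144 \left(-28\right) \frac{5329}{20449}}{2 \cdot 116}} = \sqrt{5728 + \frac{1}{2} \cdot \frac{1}{116} \left(113 + \frac{73}{143} + \frac{4177936}{20449} - \frac{21486528}{20449}\right)} = \sqrt{5728 + \frac{1}{2} \cdot \frac{1}{116} \left(- \frac{14987416}{20449}\right)} = \sqrt{5728 - \frac{1873427}{593021}} = \sqrt{\frac{3394950861}{593021}} = \frac{\sqrt{98453574969}}{4147}$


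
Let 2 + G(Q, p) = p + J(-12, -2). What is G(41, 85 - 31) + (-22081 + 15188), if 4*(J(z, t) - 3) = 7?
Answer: -27345/4 ≈ -6836.3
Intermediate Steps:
J(z, t) = 19/4 (J(z, t) = 3 + (1/4)*7 = 3 + 7/4 = 19/4)
G(Q, p) = 11/4 + p (G(Q, p) = -2 + (p + 19/4) = -2 + (19/4 + p) = 11/4 + p)
G(41, 85 - 31) + (-22081 + 15188) = (11/4 + (85 - 31)) + (-22081 + 15188) = (11/4 + 54) - 6893 = 227/4 - 6893 = -27345/4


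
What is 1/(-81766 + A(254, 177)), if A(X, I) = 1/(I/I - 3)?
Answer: -2/163533 ≈ -1.2230e-5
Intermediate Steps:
A(X, I) = -1/2 (A(X, I) = 1/(1 - 3) = 1/(-2) = -1/2)
1/(-81766 + A(254, 177)) = 1/(-81766 - 1/2) = 1/(-163533/2) = -2/163533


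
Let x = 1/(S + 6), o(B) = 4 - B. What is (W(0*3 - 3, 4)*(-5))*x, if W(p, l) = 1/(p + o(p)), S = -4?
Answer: -5/8 ≈ -0.62500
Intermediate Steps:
W(p, l) = 1/4 (W(p, l) = 1/(p + (4 - p)) = 1/4)
x = 1/2 (x = 1/(-4 + 6) = 1/2 ≈ 0.50000)
(W(0*3 - 3, 4)*(-5))*x = ((1/4)*(-5))*(1/2) = -5/4*1/2 = -5/8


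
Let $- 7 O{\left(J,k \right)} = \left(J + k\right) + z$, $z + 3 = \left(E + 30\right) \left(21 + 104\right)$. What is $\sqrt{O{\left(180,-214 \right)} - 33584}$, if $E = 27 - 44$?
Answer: $\frac{22 i \sqrt{3423}}{7} \approx 183.88 i$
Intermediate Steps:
$E = -17$
$z = 1622$ ($z = -3 + \left(-17 + 30\right) \left(21 + 104\right) = -3 + 13 \cdot 125 = -3 + 1625 = 1622$)
$O{\left(J,k \right)} = - \frac{1622}{7} - \frac{J}{7} - \frac{k}{7}$ ($O{\left(J,k \right)} = - \frac{\left(J + k\right) + 1622}{7} = - \frac{1622 + J + k}{7} = - \frac{1622}{7} - \frac{J}{7} - \frac{k}{7}$)
$\sqrt{O{\left(180,-214 \right)} - 33584} = \sqrt{\left(- \frac{1622}{7} - \frac{180}{7} - - \frac{214}{7}\right) - 33584} = \sqrt{\left(- \frac{1622}{7} - \frac{180}{7} + \frac{214}{7}\right) - 33584} = \sqrt{- \frac{1588}{7} - 33584} = \sqrt{- \frac{236676}{7}} = \frac{22 i \sqrt{3423}}{7}$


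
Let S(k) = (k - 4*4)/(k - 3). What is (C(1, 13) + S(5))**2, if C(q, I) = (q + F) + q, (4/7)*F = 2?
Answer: 0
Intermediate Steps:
F = 7/2 (F = (7/4)*2 = 7/2 ≈ 3.5000)
S(k) = (-16 + k)/(-3 + k) (S(k) = (k - 16)/(-3 + k) = (-16 + k)/(-3 + k))
C(q, I) = 7/2 + 2*q (C(q, I) = (q + 7/2) + q = (7/2 + q) + q = 7/2 + 2*q)
(C(1, 13) + S(5))**2 = ((7/2 + 2*1) + (-16 + 5)/(-3 + 5))**2 = ((7/2 + 2) - 11/2)**2 = (11/2 + (1/2)*(-11))**2 = (11/2 - 11/2)**2 = 0**2 = 0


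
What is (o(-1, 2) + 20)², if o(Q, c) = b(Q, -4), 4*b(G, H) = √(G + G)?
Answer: (80 + I*√2)²/16 ≈ 399.88 + 14.142*I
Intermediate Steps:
b(G, H) = √2*√G/4 (b(G, H) = √(G + G)/4 = √(2*G)/4 = (√2*√G)/4 = √2*√G/4)
o(Q, c) = √2*√Q/4
(o(-1, 2) + 20)² = (√2*√(-1)/4 + 20)² = (√2*I/4 + 20)² = (I*√2/4 + 20)² = (20 + I*√2/4)²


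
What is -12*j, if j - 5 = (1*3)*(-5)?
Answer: 120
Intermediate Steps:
j = -10 (j = 5 + (1*3)*(-5) = 5 + 3*(-5) = 5 - 15 = -10)
-12*j = -12*(-10) = 120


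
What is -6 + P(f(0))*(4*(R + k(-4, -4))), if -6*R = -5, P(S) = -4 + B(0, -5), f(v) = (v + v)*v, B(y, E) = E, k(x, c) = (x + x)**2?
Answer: -2340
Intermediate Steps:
k(x, c) = 4*x**2 (k(x, c) = (2*x)**2 = 4*x**2)
f(v) = 2*v**2 (f(v) = (2*v)*v = 2*v**2)
P(S) = -9 (P(S) = -4 - 5 = -9)
R = 5/6 (R = -1/6*(-5) = 5/6 ≈ 0.83333)
-6 + P(f(0))*(4*(R + k(-4, -4))) = -6 - 36*(5/6 + 4*(-4)**2) = -6 - 36*(5/6 + 4*16) = -6 - 36*(5/6 + 64) = -6 - 36*389/6 = -6 - 9*778/3 = -6 - 2334 = -2340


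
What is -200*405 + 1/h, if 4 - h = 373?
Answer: -29889001/369 ≈ -81000.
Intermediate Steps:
h = -369 (h = 4 - 1*373 = 4 - 373 = -369)
-200*405 + 1/h = -200*405 + 1/(-369) = -81000 - 1/369 = -29889001/369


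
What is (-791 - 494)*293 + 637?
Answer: -375868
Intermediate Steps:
(-791 - 494)*293 + 637 = -1285*293 + 637 = -376505 + 637 = -375868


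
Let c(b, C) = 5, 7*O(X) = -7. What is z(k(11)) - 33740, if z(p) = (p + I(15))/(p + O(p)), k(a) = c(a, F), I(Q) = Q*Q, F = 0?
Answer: -67365/2 ≈ -33683.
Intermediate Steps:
O(X) = -1 (O(X) = (⅐)*(-7) = -1)
I(Q) = Q²
k(a) = 5
z(p) = (225 + p)/(-1 + p) (z(p) = (p + 15²)/(p - 1) = (p + 225)/(-1 + p) = (225 + p)/(-1 + p))
z(k(11)) - 33740 = (225 + 5)/(-1 + 5) - 33740 = 230/4 - 33740 = (¼)*230 - 33740 = 115/2 - 33740 = -67365/2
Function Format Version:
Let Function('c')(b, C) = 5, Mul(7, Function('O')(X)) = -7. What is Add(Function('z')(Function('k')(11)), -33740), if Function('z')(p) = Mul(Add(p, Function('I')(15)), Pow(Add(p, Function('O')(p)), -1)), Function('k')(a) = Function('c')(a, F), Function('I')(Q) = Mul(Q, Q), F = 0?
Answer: Rational(-67365, 2) ≈ -33683.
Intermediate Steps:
Function('O')(X) = -1 (Function('O')(X) = Mul(Rational(1, 7), -7) = -1)
Function('I')(Q) = Pow(Q, 2)
Function('k')(a) = 5
Function('z')(p) = Mul(Pow(Add(-1, p), -1), Add(225, p)) (Function('z')(p) = Mul(Add(p, Pow(15, 2)), Pow(Add(p, -1), -1)) = Mul(Add(p, 225), Pow(Add(-1, p), -1)) = Mul(Add(225, p), Pow(Add(-1, p), -1)) = Mul(Pow(Add(-1, p), -1), Add(225, p)))
Add(Function('z')(Function('k')(11)), -33740) = Add(Mul(Pow(Add(-1, 5), -1), Add(225, 5)), -33740) = Add(Mul(Pow(4, -1), 230), -33740) = Add(Mul(Rational(1, 4), 230), -33740) = Add(Rational(115, 2), -33740) = Rational(-67365, 2)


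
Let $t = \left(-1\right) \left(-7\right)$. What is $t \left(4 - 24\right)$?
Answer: $-140$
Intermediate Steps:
$t = 7$
$t \left(4 - 24\right) = 7 \left(4 - 24\right) = 7 \left(-20\right) = -140$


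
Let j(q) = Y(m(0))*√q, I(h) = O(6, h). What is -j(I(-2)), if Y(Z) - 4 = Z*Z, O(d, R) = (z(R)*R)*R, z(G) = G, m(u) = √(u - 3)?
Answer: -2*I*√2 ≈ -2.8284*I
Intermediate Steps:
m(u) = √(-3 + u)
O(d, R) = R³ (O(d, R) = (R*R)*R = R²*R = R³)
I(h) = h³
Y(Z) = 4 + Z² (Y(Z) = 4 + Z*Z = 4 + Z²)
j(q) = √q (j(q) = (4 + (√(-3 + 0))²)*√q = (4 + (√(-3))²)*√q = (4 + (I*√3)²)*√q = (4 - 3)*√q = 1*√q = √q)
-j(I(-2)) = -√((-2)³) = -√(-8) = -2*I*√2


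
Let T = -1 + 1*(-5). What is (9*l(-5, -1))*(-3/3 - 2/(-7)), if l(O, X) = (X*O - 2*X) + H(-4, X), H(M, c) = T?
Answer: -45/7 ≈ -6.4286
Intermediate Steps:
T = -6 (T = -1 - 5 = -6)
H(M, c) = -6
l(O, X) = -6 - 2*X + O*X (l(O, X) = (X*O - 2*X) - 6 = (O*X - 2*X) - 6 = (-2*X + O*X) - 6 = -6 - 2*X + O*X)
(9*l(-5, -1))*(-3/3 - 2/(-7)) = (9*(-6 - 2*(-1) - 5*(-1)))*(-3/3 - 2/(-7)) = (9*(-6 + 2 + 5))*(-3*⅓ - 2*(-⅐)) = (9*1)*(-1 + 2/7) = 9*(-5/7) = -45/7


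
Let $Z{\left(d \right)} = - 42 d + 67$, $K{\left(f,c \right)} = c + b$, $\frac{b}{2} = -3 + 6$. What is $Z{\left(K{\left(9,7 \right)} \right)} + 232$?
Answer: $-247$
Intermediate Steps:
$b = 6$ ($b = 2 \left(-3 + 6\right) = 2 \cdot 3 = 6$)
$K{\left(f,c \right)} = 6 + c$ ($K{\left(f,c \right)} = c + 6 = 6 + c$)
$Z{\left(d \right)} = 67 - 42 d$
$Z{\left(K{\left(9,7 \right)} \right)} + 232 = \left(67 - 42 \left(6 + 7\right)\right) + 232 = \left(67 - 546\right) + 232 = -479 + 232 = -247$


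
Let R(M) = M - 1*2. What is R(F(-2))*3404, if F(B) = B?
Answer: -13616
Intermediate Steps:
R(M) = -2 + M (R(M) = M - 2 = -2 + M)
R(F(-2))*3404 = (-2 - 2)*3404 = -4*3404 = -13616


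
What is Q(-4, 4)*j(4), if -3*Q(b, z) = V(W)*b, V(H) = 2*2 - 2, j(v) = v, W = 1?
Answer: 32/3 ≈ 10.667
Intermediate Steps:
V(H) = 2 (V(H) = 4 - 2 = 2)
Q(b, z) = -2*b/3
Q(-4, 4)*j(4) = -2/3*(-4)*4 = (8/3)*4 = 32/3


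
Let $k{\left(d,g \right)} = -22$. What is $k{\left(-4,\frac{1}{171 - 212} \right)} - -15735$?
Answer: $15713$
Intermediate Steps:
$k{\left(-4,\frac{1}{171 - 212} \right)} - -15735 = -22 - -15735 = -22 + 15735 = 15713$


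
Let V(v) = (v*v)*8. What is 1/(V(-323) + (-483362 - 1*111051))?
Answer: 1/240219 ≈ 4.1629e-6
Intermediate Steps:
V(v) = 8*v² (V(v) = v²*8 = 8*v²)
1/(V(-323) + (-483362 - 1*111051)) = 1/(8*(-323)² + (-483362 - 1*111051)) = 1/(8*104329 + (-483362 - 111051)) = 1/(834632 - 594413) = 1/240219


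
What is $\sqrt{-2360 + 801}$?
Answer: $i \sqrt{1559} \approx 39.484 i$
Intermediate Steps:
$\sqrt{-2360 + 801} = \sqrt{-1559} = i \sqrt{1559}$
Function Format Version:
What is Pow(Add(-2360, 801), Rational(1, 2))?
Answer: Mul(I, Pow(1559, Rational(1, 2))) ≈ Mul(39.484, I)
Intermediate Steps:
Pow(Add(-2360, 801), Rational(1, 2)) = Pow(-1559, Rational(1, 2)) = Mul(I, Pow(1559, Rational(1, 2)))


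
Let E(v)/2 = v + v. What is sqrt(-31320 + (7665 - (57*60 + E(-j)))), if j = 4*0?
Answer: 95*I*sqrt(3) ≈ 164.54*I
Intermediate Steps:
j = 0
E(v) = 4*v (E(v) = 2*(v + v) = 2*(2*v) = 4*v)
sqrt(-31320 + (7665 - (57*60 + E(-j)))) = sqrt(-31320 + (7665 - (57*60 + 4*(-1*0)))) = sqrt(-31320 + (7665 - (3420 + 4*0))) = sqrt(-31320 + (7665 - (3420 + 0))) = sqrt(-31320 + (7665 - 1*3420)) = sqrt(-31320 + (7665 - 3420)) = sqrt(-31320 + 4245) = sqrt(-27075) = 95*I*sqrt(3)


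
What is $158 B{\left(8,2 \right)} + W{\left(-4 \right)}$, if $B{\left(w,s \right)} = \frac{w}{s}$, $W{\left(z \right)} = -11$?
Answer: $621$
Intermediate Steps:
$158 B{\left(8,2 \right)} + W{\left(-4 \right)} = 158 \cdot \frac{8}{2} - 11 = 158 \cdot 8 \cdot \frac{1}{2} - 11 = 158 \cdot 4 - 11 = 632 - 11 = 621$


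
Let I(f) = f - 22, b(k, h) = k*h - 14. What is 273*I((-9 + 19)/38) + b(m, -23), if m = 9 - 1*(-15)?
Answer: -123503/19 ≈ -6500.2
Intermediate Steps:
m = 24 (m = 9 + 15 = 24)
b(k, h) = -14 + h*k (b(k, h) = h*k - 14 = -14 + h*k)
I(f) = -22 + f
273*I((-9 + 19)/38) + b(m, -23) = 273*(-22 + (-9 + 19)/38) + (-14 - 23*24) = 273*(-22 + 10*(1/38)) + (-14 - 552) = 273*(-22 + 5/19) - 566 = 273*(-413/19) - 566 = -112749/19 - 566 = -123503/19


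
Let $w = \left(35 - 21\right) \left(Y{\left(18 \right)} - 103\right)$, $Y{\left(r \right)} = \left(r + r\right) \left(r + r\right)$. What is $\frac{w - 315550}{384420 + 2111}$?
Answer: $- \frac{298848}{386531} \approx -0.77315$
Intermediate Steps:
$Y{\left(r \right)} = 4 r^{2}$ ($Y{\left(r \right)} = 2 r 2 r = 4 r^{2}$)
$w = 16702$ ($w = \left(35 - 21\right) \left(4 \cdot 18^{2} - 103\right) = \left(35 - 21\right) \left(4 \cdot 324 - 103\right) = 14 \left(1296 - 103\right) = 14 \cdot 1193 = 16702$)
$\frac{w - 315550}{384420 + 2111} = \frac{16702 - 315550}{384420 + 2111} = - \frac{298848}{386531}$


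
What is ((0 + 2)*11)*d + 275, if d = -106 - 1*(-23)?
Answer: -1551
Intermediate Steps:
d = -83 (d = -106 + 23 = -83)
((0 + 2)*11)*d + 275 = ((0 + 2)*11)*(-83) + 275 = (2*11)*(-83) + 275 = 22*(-83) + 275 = -1826 + 275 = -1551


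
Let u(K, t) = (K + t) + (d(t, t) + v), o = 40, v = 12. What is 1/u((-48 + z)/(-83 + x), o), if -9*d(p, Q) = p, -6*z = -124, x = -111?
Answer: 873/41639 ≈ 0.020966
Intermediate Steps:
z = 62/3 (z = -⅙*(-124) = 62/3 ≈ 20.667)
d(p, Q) = -p/9
u(K, t) = 12 + K + 8*t/9 (u(K, t) = (K + t) + (-t/9 + 12) = (K + t) + (12 - t/9) = 12 + K + 8*t/9)
1/u((-48 + z)/(-83 + x), o) = 1/(12 + (-48 + 62/3)/(-83 - 111) + (8/9)*40) = 1/(12 - 82/3/(-194) + 320/9) = 1/(12 - 82/3*(-1/194) + 320/9) = 1/(12 + 41/291 + 320/9) = 1/(41639/873) = 873/41639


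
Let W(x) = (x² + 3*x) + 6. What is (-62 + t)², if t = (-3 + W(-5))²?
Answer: 11449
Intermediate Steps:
W(x) = 6 + x² + 3*x
t = 169 (t = (-3 + (6 + (-5)² + 3*(-5)))² = (-3 + (6 + 25 - 15))² = (-3 + 16)² = 13² = 169)
(-62 + t)² = (-62 + 169)² = 107² = 11449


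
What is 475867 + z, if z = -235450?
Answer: 240417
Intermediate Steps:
475867 + z = 475867 - 235450 = 240417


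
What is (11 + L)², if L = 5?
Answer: 256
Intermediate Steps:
(11 + L)² = (11 + 5)² = 16² = 256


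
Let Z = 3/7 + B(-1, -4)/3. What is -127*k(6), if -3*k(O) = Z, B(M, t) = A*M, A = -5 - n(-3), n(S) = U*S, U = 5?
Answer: -7747/63 ≈ -122.97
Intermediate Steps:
n(S) = 5*S
A = 10 (A = -5 - 5*(-3) = -5 - 1*(-15) = -5 + 15 = 10)
B(M, t) = 10*M
Z = -61/21 (Z = 3/7 + (10*(-1))/3 = 3*(⅐) - 10*⅓ = 3/7 - 10/3 = -61/21 ≈ -2.9048)
k(O) = 61/63 (k(O) = -⅓*(-61/21) = 61/63)
-127*k(6) = -127*61/63 = -7747/63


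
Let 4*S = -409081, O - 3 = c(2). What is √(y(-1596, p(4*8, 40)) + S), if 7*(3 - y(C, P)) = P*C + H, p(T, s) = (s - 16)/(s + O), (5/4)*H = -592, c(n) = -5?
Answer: I*√500072405/70 ≈ 319.46*I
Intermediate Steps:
O = -2 (O = 3 - 5 = -2)
H = -2368/5 (H = (⅘)*(-592) = -2368/5 ≈ -473.60)
p(T, s) = (-16 + s)/(-2 + s) (p(T, s) = (s - 16)/(s - 2) = (-16 + s)/(-2 + s))
y(C, P) = 2473/35 - C*P/7 (y(C, P) = 3 - (P*C - 2368/5)/7 = 3 - (C*P - 2368/5)/7 = 3 - (-2368/5 + C*P)/7 = 3 + (2368/35 - C*P/7) = 2473/35 - C*P/7)
S = -409081/4 (S = (¼)*(-409081) = -409081/4 ≈ -1.0227e+5)
√(y(-1596, p(4*8, 40)) + S) = √((2473/35 - ⅐*(-1596)*(-16 + 40)/(-2 + 40)) - 409081/4) = √((2473/35 - ⅐*(-1596)*24/38) - 409081/4) = √((2473/35 - ⅐*(-1596)*(1/38)*24) - 409081/4) = √((2473/35 - ⅐*(-1596)*12/19) - 409081/4) = √((2473/35 + 144) - 409081/4) = √(7513/35 - 409081/4) = √(-14287783/140) = I*√500072405/70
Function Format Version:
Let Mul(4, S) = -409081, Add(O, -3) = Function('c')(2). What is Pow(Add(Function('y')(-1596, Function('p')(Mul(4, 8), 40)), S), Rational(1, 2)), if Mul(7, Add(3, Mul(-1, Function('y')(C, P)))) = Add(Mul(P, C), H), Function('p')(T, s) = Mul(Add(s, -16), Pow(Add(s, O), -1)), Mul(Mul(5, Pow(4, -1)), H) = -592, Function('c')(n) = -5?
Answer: Mul(Rational(1, 70), I, Pow(500072405, Rational(1, 2))) ≈ Mul(319.46, I)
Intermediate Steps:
O = -2 (O = Add(3, -5) = -2)
H = Rational(-2368, 5) (H = Mul(Rational(4, 5), -592) = Rational(-2368, 5) ≈ -473.60)
Function('p')(T, s) = Mul(Pow(Add(-2, s), -1), Add(-16, s)) (Function('p')(T, s) = Mul(Add(s, -16), Pow(Add(s, -2), -1)) = Mul(Add(-16, s), Pow(Add(-2, s), -1)) = Mul(Pow(Add(-2, s), -1), Add(-16, s)))
Function('y')(C, P) = Add(Rational(2473, 35), Mul(Rational(-1, 7), C, P)) (Function('y')(C, P) = Add(3, Mul(Rational(-1, 7), Add(Mul(P, C), Rational(-2368, 5)))) = Add(3, Mul(Rational(-1, 7), Add(Mul(C, P), Rational(-2368, 5)))) = Add(3, Mul(Rational(-1, 7), Add(Rational(-2368, 5), Mul(C, P)))) = Add(3, Add(Rational(2368, 35), Mul(Rational(-1, 7), C, P))) = Add(Rational(2473, 35), Mul(Rational(-1, 7), C, P)))
S = Rational(-409081, 4) (S = Mul(Rational(1, 4), -409081) = Rational(-409081, 4) ≈ -1.0227e+5)
Pow(Add(Function('y')(-1596, Function('p')(Mul(4, 8), 40)), S), Rational(1, 2)) = Pow(Add(Add(Rational(2473, 35), Mul(Rational(-1, 7), -1596, Mul(Pow(Add(-2, 40), -1), Add(-16, 40)))), Rational(-409081, 4)), Rational(1, 2)) = Pow(Add(Add(Rational(2473, 35), Mul(Rational(-1, 7), -1596, Mul(Pow(38, -1), 24))), Rational(-409081, 4)), Rational(1, 2)) = Pow(Add(Add(Rational(2473, 35), Mul(Rational(-1, 7), -1596, Mul(Rational(1, 38), 24))), Rational(-409081, 4)), Rational(1, 2)) = Pow(Add(Add(Rational(2473, 35), Mul(Rational(-1, 7), -1596, Rational(12, 19))), Rational(-409081, 4)), Rational(1, 2)) = Pow(Add(Add(Rational(2473, 35), 144), Rational(-409081, 4)), Rational(1, 2)) = Pow(Add(Rational(7513, 35), Rational(-409081, 4)), Rational(1, 2)) = Pow(Rational(-14287783, 140), Rational(1, 2)) = Mul(Rational(1, 70), I, Pow(500072405, Rational(1, 2)))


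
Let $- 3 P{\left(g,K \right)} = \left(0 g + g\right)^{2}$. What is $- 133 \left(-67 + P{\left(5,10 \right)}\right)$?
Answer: $\frac{30058}{3} \approx 10019.0$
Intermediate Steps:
$P{\left(g,K \right)} = - \frac{g^{2}}{3}$ ($P{\left(g,K \right)} = - \frac{\left(0 g + g\right)^{2}}{3} = - \frac{\left(0 + g\right)^{2}}{3} = - \frac{g^{2}}{3}$)
$- 133 \left(-67 + P{\left(5,10 \right)}\right) = - 133 \left(-67 - \frac{5^{2}}{3}\right) = - 133 \left(-67 - \frac{25}{3}\right) = \left(-133\right) \left(- \frac{226}{3}\right) = \frac{30058}{3}$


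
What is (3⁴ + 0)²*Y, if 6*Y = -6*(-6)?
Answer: 39366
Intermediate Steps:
Y = 6 (Y = (-6*(-6))/6 = (⅙)*36 = 6)
(3⁴ + 0)²*Y = (3⁴ + 0)²*6 = (81 + 0)²*6 = 81²*6 = 6561*6 = 39366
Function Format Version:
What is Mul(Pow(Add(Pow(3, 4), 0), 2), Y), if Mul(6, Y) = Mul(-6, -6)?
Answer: 39366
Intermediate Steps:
Y = 6 (Y = Mul(Rational(1, 6), Mul(-6, -6)) = Mul(Rational(1, 6), 36) = 6)
Mul(Pow(Add(Pow(3, 4), 0), 2), Y) = Mul(Pow(Add(Pow(3, 4), 0), 2), 6) = Mul(Pow(Add(81, 0), 2), 6) = Mul(Pow(81, 2), 6) = Mul(6561, 6) = 39366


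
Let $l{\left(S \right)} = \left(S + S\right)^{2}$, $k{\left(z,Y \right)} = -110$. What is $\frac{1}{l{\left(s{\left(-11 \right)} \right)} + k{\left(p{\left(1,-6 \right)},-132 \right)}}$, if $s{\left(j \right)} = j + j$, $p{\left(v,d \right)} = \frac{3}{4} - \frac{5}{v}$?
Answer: $\frac{1}{1826} \approx 0.00054764$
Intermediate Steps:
$p{\left(v,d \right)} = \frac{3}{4} - \frac{5}{v}$ ($p{\left(v,d \right)} = 3 \cdot \frac{1}{4} - \frac{5}{v} = \frac{3}{4} - \frac{5}{v}$)
$s{\left(j \right)} = 2 j$
$l{\left(S \right)} = 4 S^{2}$ ($l{\left(S \right)} = \left(2 S\right)^{2} = 4 S^{2}$)
$\frac{1}{l{\left(s{\left(-11 \right)} \right)} + k{\left(p{\left(1,-6 \right)},-132 \right)}} = \frac{1}{4 \left(2 \left(-11\right)\right)^{2} - 110} = \frac{1}{4 \left(-22\right)^{2} - 110} = \frac{1}{4 \cdot 484 - 110} = \frac{1}{1936 - 110} = \frac{1}{1826}$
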